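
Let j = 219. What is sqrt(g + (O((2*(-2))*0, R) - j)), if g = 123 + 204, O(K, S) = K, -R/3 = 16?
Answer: 6*sqrt(3) ≈ 10.392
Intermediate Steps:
R = -48 (R = -3*16 = -48)
g = 327
sqrt(g + (O((2*(-2))*0, R) - j)) = sqrt(327 + ((2*(-2))*0 - 1*219)) = sqrt(327 + (-4*0 - 219)) = sqrt(327 + (0 - 219)) = sqrt(327 - 219) = sqrt(108) = 6*sqrt(3)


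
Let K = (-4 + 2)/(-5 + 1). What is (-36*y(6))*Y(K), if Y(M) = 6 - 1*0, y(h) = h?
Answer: -1296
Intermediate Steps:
K = ½ (K = -2/(-4) = -2*(-¼) = ½ ≈ 0.50000)
Y(M) = 6 (Y(M) = 6 + 0 = 6)
(-36*y(6))*Y(K) = -36*6*6 = -216*6 = -1296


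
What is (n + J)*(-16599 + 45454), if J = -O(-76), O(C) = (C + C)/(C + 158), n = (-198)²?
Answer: 46382681200/41 ≈ 1.1313e+9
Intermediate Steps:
n = 39204
O(C) = 2*C/(158 + C) (O(C) = (2*C)/(158 + C) = 2*C/(158 + C))
J = 76/41 (J = -2*(-76)/(158 - 76) = -2*(-76)/82 = -1*(-76/41) = 76/41 ≈ 1.8537)
(n + J)*(-16599 + 45454) = (39204 + 76/41)*(-16599 + 45454) = (1607440/41)*28855 = 46382681200/41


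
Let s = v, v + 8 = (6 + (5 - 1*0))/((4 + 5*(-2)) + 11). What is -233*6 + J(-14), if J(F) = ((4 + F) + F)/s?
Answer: -40422/29 ≈ -1393.9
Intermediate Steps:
v = -29/5 (v = -8 + (6 + (5 - 1*0))/((4 + 5*(-2)) + 11) = -8 + (6 + (5 + 0))/((4 - 10) + 11) = -8 + (6 + 5)/(-6 + 11) = -8 + 11/5 = -29/5 ≈ -5.8000)
s = -29/5 ≈ -5.8000
J(F) = -20/29 - 10*F/29 (J(F) = ((4 + F) + F)/(-29/5) = (4 + 2*F)*(-5/29) = -20/29 - 10*F/29)
-233*6 + J(-14) = -233*6 + (-20/29 - 10/29*(-14)) = -1398 + (-20/29 + 140/29) = -1398 + 120/29 = -40422/29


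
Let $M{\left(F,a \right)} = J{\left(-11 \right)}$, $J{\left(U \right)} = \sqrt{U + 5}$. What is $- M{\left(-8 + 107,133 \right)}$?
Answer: $- i \sqrt{6} \approx - 2.4495 i$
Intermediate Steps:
$J{\left(U \right)} = \sqrt{5 + U}$
$M{\left(F,a \right)} = i \sqrt{6}$ ($M{\left(F,a \right)} = \sqrt{5 - 11} = \sqrt{-6} = i \sqrt{6}$)
$- M{\left(-8 + 107,133 \right)} = - i \sqrt{6}$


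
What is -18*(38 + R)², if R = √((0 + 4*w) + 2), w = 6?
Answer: -26460 - 1368*√26 ≈ -33435.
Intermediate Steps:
R = √26 (R = √((0 + 4*6) + 2) = √((0 + 24) + 2) = √(24 + 2) = √26 ≈ 5.0990)
-18*(38 + R)² = -18*(38 + √26)²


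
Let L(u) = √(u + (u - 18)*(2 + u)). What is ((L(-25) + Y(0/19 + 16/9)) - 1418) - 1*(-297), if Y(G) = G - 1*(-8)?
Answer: -10001/9 + 2*√241 ≈ -1080.2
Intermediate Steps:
Y(G) = 8 + G (Y(G) = G + 8 = 8 + G)
L(u) = √(u + (-18 + u)*(2 + u))
((L(-25) + Y(0/19 + 16/9)) - 1418) - 1*(-297) = ((√(-36 + (-25)² - 15*(-25)) + (8 + (0/19 + 16/9))) - 1418) - 1*(-297) = ((√(-36 + 625 + 375) + (8 + (0*(1/19) + 16*(⅑)))) - 1418) + 297 = ((√964 + (8 + (0 + 16/9))) - 1418) + 297 = ((2*√241 + (8 + 16/9)) - 1418) + 297 = ((2*√241 + 88/9) - 1418) + 297 = ((88/9 + 2*√241) - 1418) + 297 = (-12674/9 + 2*√241) + 297 = -10001/9 + 2*√241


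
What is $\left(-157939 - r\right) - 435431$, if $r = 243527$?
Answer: $-836897$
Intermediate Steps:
$\left(-157939 - r\right) - 435431 = \left(-157939 - 243527\right) - 435431 = -401466 - 435431 = -836897$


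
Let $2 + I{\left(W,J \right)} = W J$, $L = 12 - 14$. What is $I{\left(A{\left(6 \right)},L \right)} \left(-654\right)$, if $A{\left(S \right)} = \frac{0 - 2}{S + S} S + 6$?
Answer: $7848$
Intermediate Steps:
$L = -2$ ($L = 12 - 14 = -2$)
$A{\left(S \right)} = 5$ ($A{\left(S \right)} = - \frac{2}{2 S} S + 6 = - 2 \frac{1}{2 S} S + 6 = - \frac{1}{S} S + 6 = -1 + 6 = 5$)
$I{\left(W,J \right)} = -2 + J W$ ($I{\left(W,J \right)} = -2 + W J = -2 + J W$)
$I{\left(A{\left(6 \right)},L \right)} \left(-654\right) = \left(-2 - 10\right) \left(-654\right) = \left(-12\right) \left(-654\right) = 7848$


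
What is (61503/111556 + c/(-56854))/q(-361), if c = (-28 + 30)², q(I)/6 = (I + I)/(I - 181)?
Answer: 473741243299/6868824424392 ≈ 0.068970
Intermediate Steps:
q(I) = 12*I/(-181 + I) (q(I) = 6*((I + I)/(I - 181)) = 6*((2*I)/(-181 + I)) = 6*(2*I/(-181 + I)) = 12*I/(-181 + I))
c = 4 (c = 2² = 4)
(61503/111556 + c/(-56854))/q(-361) = (61503/111556 + 4/(-56854))/((12*(-361)/(-181 - 361))) = (61503*(1/111556) + 4*(-1/56854))/((12*(-361)/(-542))) = (61503/111556 - 2/28427)/((12*(-361)*(-1/542))) = 1748122669/(3171202412*(2166/271)) = (1748122669/3171202412)*(271/2166) = 473741243299/6868824424392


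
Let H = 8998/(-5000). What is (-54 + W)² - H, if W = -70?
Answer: 38444499/2500 ≈ 15378.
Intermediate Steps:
H = -4499/2500 (H = 8998*(-1/5000) = -4499/2500 ≈ -1.7996)
(-54 + W)² - H = (-54 - 70)² - 1*(-4499/2500) = (-124)² + 4499/2500 = 15376 + 4499/2500 = 38444499/2500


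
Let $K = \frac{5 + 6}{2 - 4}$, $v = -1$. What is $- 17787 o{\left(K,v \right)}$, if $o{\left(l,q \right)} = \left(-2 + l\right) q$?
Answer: $- \frac{266805}{2} \approx -1.334 \cdot 10^{5}$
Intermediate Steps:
$K = - \frac{11}{2}$ ($K = \frac{11}{-2} = 11 \left(- \frac{1}{2}\right) = - \frac{11}{2} \approx -5.5$)
$o{\left(l,q \right)} = q \left(-2 + l\right)$
$- 17787 o{\left(K,v \right)} = - 17787 \left(- (-2 - \frac{11}{2})\right) = - 17787 \left(\left(-1\right) \left(- \frac{15}{2}\right)\right) = \left(-17787\right) \frac{15}{2} = - \frac{266805}{2}$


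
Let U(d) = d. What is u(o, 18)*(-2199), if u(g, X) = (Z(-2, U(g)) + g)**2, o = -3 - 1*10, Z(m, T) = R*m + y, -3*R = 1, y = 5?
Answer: -354772/3 ≈ -1.1826e+5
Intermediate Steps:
R = -1/3 (R = -1/3*1 = -1/3 ≈ -0.33333)
Z(m, T) = 5 - m/3 (Z(m, T) = -m/3 + 5 = 5 - m/3)
o = -13 (o = -3 - 10 = -13)
u(g, X) = (17/3 + g)**2 (u(g, X) = ((5 - 1/3*(-2)) + g)**2 = ((5 + 2/3) + g)**2 = (17/3 + g)**2)
u(o, 18)*(-2199) = ((17 + 3*(-13))**2/9)*(-2199) = ((17 - 39)**2/9)*(-2199) = ((1/9)*(-22)**2)*(-2199) = ((1/9)*484)*(-2199) = (484/9)*(-2199) = -354772/3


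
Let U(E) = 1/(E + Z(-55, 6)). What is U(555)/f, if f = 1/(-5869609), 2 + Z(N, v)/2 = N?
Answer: -5869609/441 ≈ -13310.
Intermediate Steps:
Z(N, v) = -4 + 2*N
f = -1/5869609 ≈ -1.7037e-7
U(E) = 1/(-114 + E) (U(E) = 1/(E + (-4 + 2*(-55))) = 1/(E + (-4 - 110)) = 1/(E - 114) = 1/(-114 + E))
U(555)/f = 1/((-114 + 555)*(-1/5869609)) = -5869609/441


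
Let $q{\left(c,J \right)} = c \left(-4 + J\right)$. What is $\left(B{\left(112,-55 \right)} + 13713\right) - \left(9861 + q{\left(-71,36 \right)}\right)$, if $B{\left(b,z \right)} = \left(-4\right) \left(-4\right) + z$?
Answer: $6085$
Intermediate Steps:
$B{\left(b,z \right)} = 16 + z$
$\left(B{\left(112,-55 \right)} + 13713\right) - \left(9861 + q{\left(-71,36 \right)}\right) = \left(\left(16 - 55\right) + 13713\right) - \left(9861 - 71 \left(-4 + 36\right)\right) = \left(-39 + 13713\right) - \left(9861 - 2272\right) = 13674 - 7589 = 6085$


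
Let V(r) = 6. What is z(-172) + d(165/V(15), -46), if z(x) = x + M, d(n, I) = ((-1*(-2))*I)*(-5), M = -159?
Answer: 129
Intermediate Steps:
d(n, I) = -10*I (d(n, I) = (2*I)*(-5) = -10*I)
z(x) = -159 + x (z(x) = x - 159 = -159 + x)
z(-172) + d(165/V(15), -46) = (-159 - 172) - 10*(-46) = -331 + 460 = 129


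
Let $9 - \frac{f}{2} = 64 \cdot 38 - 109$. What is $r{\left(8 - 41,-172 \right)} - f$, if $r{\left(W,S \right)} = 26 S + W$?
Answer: $123$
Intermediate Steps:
$r{\left(W,S \right)} = W + 26 S$
$f = -4628$ ($f = 18 - 2 \left(64 \cdot 38 - 109\right) = 18 - 2 \left(2432 - 109\right) = 18 - 4646 = -4628$)
$r{\left(8 - 41,-172 \right)} - f = \left(\left(8 - 41\right) + 26 \left(-172\right)\right) - -4628 = \left(-33 - 4472\right) + 4628 = -4505 + 4628 = 123$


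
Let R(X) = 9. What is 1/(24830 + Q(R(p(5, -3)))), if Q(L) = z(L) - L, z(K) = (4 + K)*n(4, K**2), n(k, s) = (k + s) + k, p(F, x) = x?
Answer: 1/25978 ≈ 3.8494e-5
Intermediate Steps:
n(k, s) = s + 2*k
z(K) = (4 + K)*(8 + K**2) (z(K) = (4 + K)*(K**2 + 2*4) = (4 + K)*(K**2 + 8) = (4 + K)*(8 + K**2))
Q(L) = -L + (4 + L)*(8 + L**2) (Q(L) = (4 + L)*(8 + L**2) - L = -L + (4 + L)*(8 + L**2))
1/(24830 + Q(R(p(5, -3)))) = 1/(24830 + (-1*9 + (4 + 9)*(8 + 9**2))) = 1/(24830 + (-9 + 13*(8 + 81))) = 1/(24830 + (-9 + 13*89)) = 1/(24830 + (-9 + 1157)) = 1/(24830 + 1148) = 1/25978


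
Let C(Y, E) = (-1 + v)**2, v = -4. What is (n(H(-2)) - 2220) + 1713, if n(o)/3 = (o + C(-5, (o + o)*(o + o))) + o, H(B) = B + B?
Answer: -456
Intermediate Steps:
C(Y, E) = 25 (C(Y, E) = (-1 - 4)**2 = (-5)**2 = 25)
H(B) = 2*B
n(o) = 75 + 6*o (n(o) = 3*((o + 25) + o) = 3*((25 + o) + o) = 3*(25 + 2*o) = 75 + 6*o)
(n(H(-2)) - 2220) + 1713 = ((75 + 6*(2*(-2))) - 2220) + 1713 = ((75 + 6*(-4)) - 2220) + 1713 = ((75 - 24) - 2220) + 1713 = (51 - 2220) + 1713 = -2169 + 1713 = -456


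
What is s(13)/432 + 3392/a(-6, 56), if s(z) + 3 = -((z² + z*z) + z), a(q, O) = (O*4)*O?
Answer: -1937/3528 ≈ -0.54904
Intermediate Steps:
a(q, O) = 4*O² (a(q, O) = (4*O)*O = 4*O²)
s(z) = -3 - z - 2*z² (s(z) = -3 - ((z² + z*z) + z) = -3 - ((z² + z²) + z) = -3 - (2*z² + z) = -3 - (z + 2*z²) = -3 + (-z - 2*z²) = -3 - z - 2*z²)
s(13)/432 + 3392/a(-6, 56) = (-3 - 1*13 - 2*13²)/432 + 3392/((4*56²)) = (-3 - 13 - 2*169)*(1/432) + 3392/((4*3136)) = (-3 - 13 - 338)*(1/432) + 3392/12544 = -354*1/432 + 3392*(1/12544) = -59/72 + 53/196 = -1937/3528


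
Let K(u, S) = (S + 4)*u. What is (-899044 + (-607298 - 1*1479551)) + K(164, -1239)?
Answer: -3188433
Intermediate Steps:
K(u, S) = u*(4 + S) (K(u, S) = (4 + S)*u = u*(4 + S))
(-899044 + (-607298 - 1*1479551)) + K(164, -1239) = (-899044 + (-607298 - 1*1479551)) + 164*(4 - 1239) = (-899044 + (-607298 - 1479551)) + 164*(-1235) = (-899044 - 2086849) - 202540 = -2985893 - 202540 = -3188433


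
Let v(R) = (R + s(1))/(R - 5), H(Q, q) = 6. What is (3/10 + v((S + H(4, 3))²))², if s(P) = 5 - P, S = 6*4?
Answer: 219961/128164 ≈ 1.7162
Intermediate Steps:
S = 24
v(R) = (4 + R)/(-5 + R) (v(R) = (R + (5 - 1*1))/(R - 5) = (R + (5 - 1))/(-5 + R) = (R + 4)/(-5 + R) = (4 + R)/(-5 + R))
(3/10 + v((S + H(4, 3))²))² = (3/10 + (4 + (24 + 6)²)/(-5 + (24 + 6)²))² = (3*(⅒) + (4 + 30²)/(-5 + 30²))² = (3/10 + (4 + 900)/(-5 + 900))² = (3/10 + 904/895)² = (469/358)² = 219961/128164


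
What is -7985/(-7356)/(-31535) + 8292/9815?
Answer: 384685794709/455359975980 ≈ 0.84480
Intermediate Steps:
-7985/(-7356)/(-31535) + 8292/9815 = -7985*(-1/7356)*(-1/31535) + 8292*(1/9815) = (7985/7356)*(-1/31535) + 8292/9815 = -1597/46394292 + 8292/9815 = 384685794709/455359975980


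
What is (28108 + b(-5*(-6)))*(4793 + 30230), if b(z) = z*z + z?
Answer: 1016997874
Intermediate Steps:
b(z) = z + z² (b(z) = z² + z = z + z²)
(28108 + b(-5*(-6)))*(4793 + 30230) = (28108 + (-5*(-6))*(1 - 5*(-6)))*(4793 + 30230) = (28108 + 30*(1 + 30))*35023 = (28108 + 30*31)*35023 = (28108 + 930)*35023 = 29038*35023 = 1016997874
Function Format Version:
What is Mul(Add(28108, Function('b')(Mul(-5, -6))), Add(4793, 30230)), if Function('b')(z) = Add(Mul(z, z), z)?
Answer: 1016997874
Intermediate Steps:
Function('b')(z) = Add(z, Pow(z, 2)) (Function('b')(z) = Add(Pow(z, 2), z) = Add(z, Pow(z, 2)))
Mul(Add(28108, Function('b')(Mul(-5, -6))), Add(4793, 30230)) = Mul(Add(28108, Mul(Mul(-5, -6), Add(1, Mul(-5, -6)))), Add(4793, 30230)) = Mul(Add(28108, Mul(30, Add(1, 30))), 35023) = Mul(Add(28108, Mul(30, 31)), 35023) = Mul(Add(28108, 930), 35023) = Mul(29038, 35023) = 1016997874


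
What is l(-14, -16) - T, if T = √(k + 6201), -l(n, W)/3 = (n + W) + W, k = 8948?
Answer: 138 - √15149 ≈ 14.919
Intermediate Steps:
l(n, W) = -6*W - 3*n (l(n, W) = -3*((n + W) + W) = -3*((W + n) + W) = -3*(n + 2*W) = -6*W - 3*n)
T = √15149 (T = √(8948 + 6201) = √15149 ≈ 123.08)
l(-14, -16) - T = (-6*(-16) - 3*(-14)) - √15149 = (96 + 42) - √15149 = 138 - √15149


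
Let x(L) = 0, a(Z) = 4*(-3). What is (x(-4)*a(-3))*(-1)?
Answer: 0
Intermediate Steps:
a(Z) = -12
(x(-4)*a(-3))*(-1) = (0*(-12))*(-1) = 0*(-1) = 0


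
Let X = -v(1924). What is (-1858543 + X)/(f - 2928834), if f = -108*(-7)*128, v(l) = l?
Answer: 1860467/2832066 ≈ 0.65693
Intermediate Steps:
f = 96768 (f = 756*128 = 96768)
X = -1924 (X = -1*1924 = -1924)
(-1858543 + X)/(f - 2928834) = (-1858543 - 1924)/(96768 - 2928834) = -1860467/(-2832066) = -1860467*(-1/2832066) = 1860467/2832066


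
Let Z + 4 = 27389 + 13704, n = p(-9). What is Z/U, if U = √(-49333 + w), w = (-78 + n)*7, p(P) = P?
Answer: -41089*I*√49942/49942 ≈ -183.86*I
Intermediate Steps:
n = -9
Z = 41089 (Z = -4 + (27389 + 13704) = -4 + 41093 = 41089)
w = -609 (w = (-78 - 9)*7 = -87*7 = -609)
U = I*√49942 (U = √(-49333 - 609) = √(-49942) = I*√49942 ≈ 223.48*I)
Z/U = 41089/((I*√49942)) = 41089*(-I*√49942/49942) = -41089*I*√49942/49942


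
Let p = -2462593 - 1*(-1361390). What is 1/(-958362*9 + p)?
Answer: -1/9726461 ≈ -1.0281e-7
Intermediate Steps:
p = -1101203 (p = -2462593 + 1361390 = -1101203)
1/(-958362*9 + p) = 1/(-958362*9 - 1101203) = 1/(-8625258 - 1101203) = 1/(-9726461) = -1/9726461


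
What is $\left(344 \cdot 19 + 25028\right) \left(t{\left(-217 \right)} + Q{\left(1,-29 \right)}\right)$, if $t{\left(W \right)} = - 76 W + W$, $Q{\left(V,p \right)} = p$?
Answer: $512788744$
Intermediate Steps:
$t{\left(W \right)} = - 75 W$
$\left(344 \cdot 19 + 25028\right) \left(t{\left(-217 \right)} + Q{\left(1,-29 \right)}\right) = \left(344 \cdot 19 + 25028\right) \left(\left(-75\right) \left(-217\right) - 29\right) = \left(6536 + 25028\right) \left(16275 - 29\right) = 31564 \cdot 16246 = 512788744$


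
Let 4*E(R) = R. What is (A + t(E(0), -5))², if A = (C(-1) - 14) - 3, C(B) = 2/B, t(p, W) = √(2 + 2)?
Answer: 289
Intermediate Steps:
E(R) = R/4
t(p, W) = 2 (t(p, W) = √4 = 2)
A = -19 (A = (2/(-1) - 14) - 3 = (2*(-1) - 14) - 3 = (-2 - 14) - 3 = -16 - 3 = -19)
(A + t(E(0), -5))² = (-19 + 2)² = (-17)² = 289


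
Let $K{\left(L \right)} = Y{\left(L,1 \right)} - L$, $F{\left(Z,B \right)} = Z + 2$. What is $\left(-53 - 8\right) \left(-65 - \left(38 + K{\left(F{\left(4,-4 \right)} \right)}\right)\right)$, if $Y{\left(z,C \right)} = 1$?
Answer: $5978$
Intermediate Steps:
$F{\left(Z,B \right)} = 2 + Z$
$K{\left(L \right)} = 1 - L$
$\left(-53 - 8\right) \left(-65 - \left(38 + K{\left(F{\left(4,-4 \right)} \right)}\right)\right) = \left(-53 - 8\right) \left(-65 - \left(39 - \left(2 + 4\right)\right)\right) = - 61 \left(-65 - \left(39 - 6\right)\right) = - 61 \left(-65 - 33\right) = \left(-61\right) \left(-98\right) = 5978$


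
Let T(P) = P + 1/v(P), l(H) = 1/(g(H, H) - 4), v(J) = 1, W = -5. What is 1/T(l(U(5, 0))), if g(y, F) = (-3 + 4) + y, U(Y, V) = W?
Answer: 8/7 ≈ 1.1429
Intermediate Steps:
U(Y, V) = -5
g(y, F) = 1 + y
l(H) = 1/(-3 + H) (l(H) = 1/((1 + H) - 4) = 1/(-3 + H))
T(P) = 1 + P (T(P) = P + 1/1 = P + 1 = 1 + P)
1/T(l(U(5, 0))) = 1/(1 + 1/(-3 - 5)) = 1/(1 + 1/(-8)) = 1/(1 - 1/8) = 1/(7/8) = 8/7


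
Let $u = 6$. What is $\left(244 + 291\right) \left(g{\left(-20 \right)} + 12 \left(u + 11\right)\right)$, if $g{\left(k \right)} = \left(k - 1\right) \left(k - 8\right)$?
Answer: $423720$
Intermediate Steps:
$g{\left(k \right)} = \left(-1 + k\right) \left(-8 + k\right)$
$\left(244 + 291\right) \left(g{\left(-20 \right)} + 12 \left(u + 11\right)\right) = \left(244 + 291\right) \left(\left(8 + \left(-20\right)^{2} - -180\right) + 12 \left(6 + 11\right)\right) = 535 \left(\left(8 + 400 + 180\right) + 12 \cdot 17\right) = 535 \left(588 + 204\right) = 535 \cdot 792 = 423720$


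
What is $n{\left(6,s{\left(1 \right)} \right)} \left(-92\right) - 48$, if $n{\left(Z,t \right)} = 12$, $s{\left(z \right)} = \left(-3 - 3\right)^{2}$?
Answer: $-1152$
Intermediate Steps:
$s{\left(z \right)} = 36$ ($s{\left(z \right)} = \left(-6\right)^{2} = 36$)
$n{\left(6,s{\left(1 \right)} \right)} \left(-92\right) - 48 = 12 \left(-92\right) - 48 = -1104 - 48 = -1152$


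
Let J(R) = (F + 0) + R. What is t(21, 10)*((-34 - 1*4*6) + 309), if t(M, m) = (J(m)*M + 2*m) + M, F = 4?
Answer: 84085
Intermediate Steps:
J(R) = 4 + R (J(R) = (4 + 0) + R = 4 + R)
t(M, m) = M + 2*m + M*(4 + m) (t(M, m) = ((4 + m)*M + 2*m) + M = (M*(4 + m) + 2*m) + M = (2*m + M*(4 + m)) + M = M + 2*m + M*(4 + m))
t(21, 10)*((-34 - 1*4*6) + 309) = (21 + 2*10 + 21*(4 + 10))*((-34 - 1*4*6) + 309) = (21 + 20 + 21*14)*((-34 - 4*6) + 309) = (21 + 20 + 294)*((-34 - 24) + 309) = 335*(-58 + 309) = 335*251 = 84085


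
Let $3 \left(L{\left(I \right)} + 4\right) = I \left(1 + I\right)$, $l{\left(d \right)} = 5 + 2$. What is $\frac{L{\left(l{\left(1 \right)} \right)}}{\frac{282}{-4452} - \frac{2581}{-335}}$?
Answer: $\frac{10937080}{5698071} \approx 1.9194$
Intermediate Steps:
$l{\left(d \right)} = 7$
$L{\left(I \right)} = -4 + \frac{I \left(1 + I\right)}{3}$
$\frac{L{\left(l{\left(1 \right)} \right)}}{\frac{282}{-4452} - \frac{2581}{-335}} = \frac{-4 + \frac{1}{3} \cdot 7 + \frac{7^{2}}{3}}{\frac{282}{-4452} - \frac{2581}{-335}} = \frac{-4 + \frac{7}{3} + \frac{1}{3} \cdot 49}{282 \left(- \frac{1}{4452}\right) - - \frac{2581}{335}} = \frac{-4 + \frac{7}{3} + \frac{49}{3}}{- \frac{47}{742} + \frac{2581}{335}} = \frac{44}{3 \cdot \frac{1899357}{248570}} = \frac{44}{3} \cdot \frac{248570}{1899357} = \frac{10937080}{5698071}$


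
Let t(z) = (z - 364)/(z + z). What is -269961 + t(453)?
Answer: -244584577/906 ≈ -2.6996e+5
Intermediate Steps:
t(z) = (-364 + z)/(2*z) (t(z) = (-364 + z)/((2*z)) = (-364 + z)*(1/(2*z)) = (-364 + z)/(2*z))
-269961 + t(453) = -269961 + (1/2)*(-364 + 453)/453 = -269961 + (1/2)*(1/453)*89 = -269961 + 89/906 = -244584577/906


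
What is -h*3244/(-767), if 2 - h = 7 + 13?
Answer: -58392/767 ≈ -76.130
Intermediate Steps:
h = -18 (h = 2 - (7 + 13) = 2 - 1*20 = 2 - 20 = -18)
-h*3244/(-767) = -(-18)*3244/(-767) = -(-18)*3244*(-1/767) = -(-18)*(-3244)/767 = -1*58392/767 = -58392/767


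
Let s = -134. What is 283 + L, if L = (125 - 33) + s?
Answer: 241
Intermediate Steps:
L = -42 (L = (125 - 33) - 134 = 92 - 134 = -42)
283 + L = 283 - 42 = 241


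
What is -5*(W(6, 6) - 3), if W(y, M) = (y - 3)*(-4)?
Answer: 75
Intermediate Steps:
W(y, M) = 12 - 4*y (W(y, M) = (-3 + y)*(-4) = 12 - 4*y)
-5*(W(6, 6) - 3) = -5*((12 - 4*6) - 3) = -5*((12 - 24) - 3) = -5*(-12 - 3) = -5*(-15) = 75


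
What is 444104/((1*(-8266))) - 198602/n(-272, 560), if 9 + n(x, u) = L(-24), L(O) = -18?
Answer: 814826662/111591 ≈ 7301.9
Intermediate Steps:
n(x, u) = -27 (n(x, u) = -9 - 18 = -27)
444104/((1*(-8266))) - 198602/n(-272, 560) = 444104/((1*(-8266))) - 198602/(-27) = 444104/(-8266) - 198602*(-1/27) = 444104*(-1/8266) + 198602/27 = -222052/4133 + 198602/27 = 814826662/111591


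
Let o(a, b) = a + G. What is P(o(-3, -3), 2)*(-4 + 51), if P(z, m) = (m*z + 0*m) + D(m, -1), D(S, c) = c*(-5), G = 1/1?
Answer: 47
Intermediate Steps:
G = 1
D(S, c) = -5*c
o(a, b) = 1 + a (o(a, b) = a + 1 = 1 + a)
P(z, m) = 5 + m*z (P(z, m) = (m*z + 0*m) - 5*(-1) = (m*z + 0) + 5 = m*z + 5 = 5 + m*z)
P(o(-3, -3), 2)*(-4 + 51) = (5 + 2*(1 - 3))*(-4 + 51) = (5 + 2*(-2))*47 = (5 - 4)*47 = 1*47 = 47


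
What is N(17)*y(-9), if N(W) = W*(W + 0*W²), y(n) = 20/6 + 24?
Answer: 23698/3 ≈ 7899.3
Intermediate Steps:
y(n) = 82/3 (y(n) = 20*(⅙) + 24 = 10/3 + 24 = 82/3)
N(W) = W² (N(W) = W*(W + 0) = W*W = W²)
N(17)*y(-9) = 17²*(82/3) = 289*(82/3) = 23698/3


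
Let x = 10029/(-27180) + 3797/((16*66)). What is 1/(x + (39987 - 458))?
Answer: 265760/10506084557 ≈ 2.5296e-5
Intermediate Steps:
x = 857517/265760 (x = 10029*(-1/27180) + 3797/1056 = -3343/9060 + 3797*(1/1056) = -3343/9060 + 3797/1056 = 857517/265760 ≈ 3.2267)
1/(x + (39987 - 458)) = 1/(857517/265760 + (39987 - 458)) = 1/(857517/265760 + 39529) = 1/(10506084557/265760) = 265760/10506084557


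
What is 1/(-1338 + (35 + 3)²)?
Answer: 1/106 ≈ 0.0094340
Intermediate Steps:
1/(-1338 + (35 + 3)²) = 1/(-1338 + 38²) = 1/(-1338 + 1444) = 1/106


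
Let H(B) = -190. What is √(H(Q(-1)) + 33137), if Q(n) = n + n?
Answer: √32947 ≈ 181.51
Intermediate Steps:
Q(n) = 2*n
√(H(Q(-1)) + 33137) = √(-190 + 33137) = √32947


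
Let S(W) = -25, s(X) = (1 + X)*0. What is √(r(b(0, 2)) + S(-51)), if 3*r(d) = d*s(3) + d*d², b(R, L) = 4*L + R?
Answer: √1311/3 ≈ 12.069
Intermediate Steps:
s(X) = 0
b(R, L) = R + 4*L
r(d) = d³/3 (r(d) = (d*0 + d*d²)/3 = (0 + d³)/3 = d³/3)
√(r(b(0, 2)) + S(-51)) = √((0 + 4*2)³/3 - 25) = √((0 + 8)³/3 - 25) = √((⅓)*8³ - 25) = √((⅓)*512 - 25) = √(512/3 - 25) = √(437/3) = √1311/3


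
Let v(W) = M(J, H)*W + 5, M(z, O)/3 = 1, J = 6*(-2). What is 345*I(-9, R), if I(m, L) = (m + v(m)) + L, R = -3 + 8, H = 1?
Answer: -8970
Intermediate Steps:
J = -12
M(z, O) = 3 (M(z, O) = 3*1 = 3)
R = 5
v(W) = 5 + 3*W (v(W) = 3*W + 5 = 5 + 3*W)
I(m, L) = 5 + L + 4*m (I(m, L) = (m + (5 + 3*m)) + L = (5 + 4*m) + L = 5 + L + 4*m)
345*I(-9, R) = 345*(5 + 5 + 4*(-9)) = 345*(5 + 5 - 36) = 345*(-26) = -8970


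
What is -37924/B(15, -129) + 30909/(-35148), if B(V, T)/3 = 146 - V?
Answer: -448366663/4604388 ≈ -97.378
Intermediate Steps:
B(V, T) = 438 - 3*V (B(V, T) = 3*(146 - V) = 438 - 3*V)
-37924/B(15, -129) + 30909/(-35148) = -37924/(438 - 3*15) + 30909/(-35148) = -37924/(438 - 45) + 30909*(-1/35148) = -37924/393 - 10303/11716 = -448366663/4604388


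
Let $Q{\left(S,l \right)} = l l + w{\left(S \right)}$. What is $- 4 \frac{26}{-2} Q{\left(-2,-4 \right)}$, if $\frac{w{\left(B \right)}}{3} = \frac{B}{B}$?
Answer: $988$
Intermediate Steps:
$w{\left(B \right)} = 3$ ($w{\left(B \right)} = 3 \frac{B}{B} = 3 \cdot 1 = 3$)
$Q{\left(S,l \right)} = 3 + l^{2}$ ($Q{\left(S,l \right)} = l l + 3 = l^{2} + 3 = 3 + l^{2}$)
$- 4 \frac{26}{-2} Q{\left(-2,-4 \right)} = - 4 \frac{26}{-2} \left(3 + \left(-4\right)^{2}\right) = - 4 \cdot 26 \left(- \frac{1}{2}\right) \left(3 + 16\right) = \left(-4\right) \left(-13\right) 19 = 52 \cdot 19 = 988$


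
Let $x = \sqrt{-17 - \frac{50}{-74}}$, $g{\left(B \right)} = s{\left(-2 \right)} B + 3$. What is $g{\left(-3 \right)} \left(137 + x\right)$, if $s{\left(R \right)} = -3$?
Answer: $1644 + \frac{24 i \sqrt{5587}}{37} \approx 1644.0 + 48.484 i$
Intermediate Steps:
$g{\left(B \right)} = 3 - 3 B$ ($g{\left(B \right)} = - 3 B + 3 = 3 - 3 B$)
$x = \frac{2 i \sqrt{5587}}{37}$ ($x = \sqrt{-17 - - \frac{25}{37}} = \sqrt{-17 + \frac{25}{37}} = \sqrt{- \frac{604}{37}} = \frac{2 i \sqrt{5587}}{37} \approx 4.0403 i$)
$g{\left(-3 \right)} \left(137 + x\right) = \left(3 - -9\right) \left(137 + \frac{2 i \sqrt{5587}}{37}\right) = \left(3 + 9\right) \left(137 + \frac{2 i \sqrt{5587}}{37}\right) = 12 \left(137 + \frac{2 i \sqrt{5587}}{37}\right) = 1644 + \frac{24 i \sqrt{5587}}{37}$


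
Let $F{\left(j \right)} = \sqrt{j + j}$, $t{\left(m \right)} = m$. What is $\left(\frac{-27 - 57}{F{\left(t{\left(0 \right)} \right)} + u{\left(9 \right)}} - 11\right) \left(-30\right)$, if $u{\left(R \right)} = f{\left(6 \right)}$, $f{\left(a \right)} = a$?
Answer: $750$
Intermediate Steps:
$u{\left(R \right)} = 6$
$F{\left(j \right)} = \sqrt{2} \sqrt{j}$ ($F{\left(j \right)} = \sqrt{2 j} = \sqrt{2} \sqrt{j}$)
$\left(\frac{-27 - 57}{F{\left(t{\left(0 \right)} \right)} + u{\left(9 \right)}} - 11\right) \left(-30\right) = \left(\frac{-27 - 57}{\sqrt{2} \sqrt{0} + 6} - 11\right) \left(-30\right) = \left(- \frac{84}{\sqrt{2} \cdot 0 + 6} - 11\right) \left(-30\right) = \left(- \frac{84}{0 + 6} - 11\right) \left(-30\right) = \left(- \frac{84}{6} - 11\right) \left(-30\right) = \left(\left(-84\right) \frac{1}{6} - 11\right) \left(-30\right) = \left(-14 - 11\right) \left(-30\right) = \left(-25\right) \left(-30\right) = 750$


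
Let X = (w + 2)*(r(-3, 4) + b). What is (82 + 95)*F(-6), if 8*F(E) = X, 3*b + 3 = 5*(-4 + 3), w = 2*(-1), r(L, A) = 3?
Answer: 0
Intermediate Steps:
w = -2
b = -8/3 (b = -1 + (5*(-4 + 3))/3 = -1 + (5*(-1))/3 = -1 + (⅓)*(-5) = -1 - 5/3 = -8/3 ≈ -2.6667)
X = 0 (X = (-2 + 2)*(3 - 8/3) = 0*(⅓) = 0)
F(E) = 0 (F(E) = (⅛)*0 = 0)
(82 + 95)*F(-6) = (82 + 95)*0 = 177*0 = 0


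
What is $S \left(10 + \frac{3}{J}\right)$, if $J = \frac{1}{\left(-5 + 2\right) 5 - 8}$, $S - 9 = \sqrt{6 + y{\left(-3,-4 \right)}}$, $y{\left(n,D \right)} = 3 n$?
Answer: $-531 - 59 i \sqrt{3} \approx -531.0 - 102.19 i$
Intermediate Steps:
$S = 9 + i \sqrt{3}$ ($S = 9 + \sqrt{6 + 3 \left(-3\right)} = 9 + \sqrt{6 - 9} = 9 + \sqrt{-3} = 9 + i \sqrt{3} \approx 9.0 + 1.732 i$)
$J = - \frac{1}{23}$ ($J = \frac{1}{\left(-3\right) 5 - 8} = \frac{1}{-15 - 8} = \frac{1}{-23} = - \frac{1}{23} \approx -0.043478$)
$S \left(10 + \frac{3}{J}\right) = \left(9 + i \sqrt{3}\right) \left(10 + \frac{3}{- \frac{1}{23}}\right) = \left(9 + i \sqrt{3}\right) \left(10 + 3 \left(-23\right)\right) = \left(9 + i \sqrt{3}\right) \left(10 - 69\right) = \left(9 + i \sqrt{3}\right) \left(-59\right) = -531 - 59 i \sqrt{3}$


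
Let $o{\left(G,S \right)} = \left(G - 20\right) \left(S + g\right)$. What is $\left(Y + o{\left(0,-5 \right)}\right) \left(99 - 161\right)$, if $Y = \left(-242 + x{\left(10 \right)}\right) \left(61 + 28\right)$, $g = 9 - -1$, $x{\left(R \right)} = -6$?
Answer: $1374664$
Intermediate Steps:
$g = 10$ ($g = 9 + 1 = 10$)
$o{\left(G,S \right)} = \left(-20 + G\right) \left(10 + S\right)$ ($o{\left(G,S \right)} = \left(G - 20\right) \left(S + 10\right) = \left(-20 + G\right) \left(10 + S\right)$)
$Y = -22072$ ($Y = \left(-242 - 6\right) \left(61 + 28\right) = \left(-248\right) 89 = -22072$)
$\left(Y + o{\left(0,-5 \right)}\right) \left(99 - 161\right) = \left(-22072 + \left(-200 - -100 + 10 \cdot 0 + 0 \left(-5\right)\right)\right) \left(99 - 161\right) = \left(-22072 + \left(-200 + 100 + 0 + 0\right)\right) \left(-62\right) = \left(-22072 - 100\right) \left(-62\right) = \left(-22172\right) \left(-62\right) = 1374664$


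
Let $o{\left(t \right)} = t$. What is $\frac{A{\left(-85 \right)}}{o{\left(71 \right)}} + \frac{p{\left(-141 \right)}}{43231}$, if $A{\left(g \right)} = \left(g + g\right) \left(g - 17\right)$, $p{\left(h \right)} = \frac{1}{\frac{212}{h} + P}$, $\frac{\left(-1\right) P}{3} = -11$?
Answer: $\frac{3329087033151}{13631209841} \approx 244.23$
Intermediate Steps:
$P = 33$ ($P = \left(-3\right) \left(-11\right) = 33$)
$p{\left(h \right)} = \frac{1}{33 + \frac{212}{h}}$ ($p{\left(h \right)} = \frac{1}{\frac{212}{h} + 33} = \frac{1}{33 + \frac{212}{h}}$)
$A{\left(g \right)} = 2 g \left(-17 + g\right)$
$\frac{A{\left(-85 \right)}}{o{\left(71 \right)}} + \frac{p{\left(-141 \right)}}{43231} = \frac{2 \left(-85\right) \left(-17 - 85\right)}{71} + \frac{\left(-141\right) \frac{1}{212 + 33 \left(-141\right)}}{43231} = 2 \left(-85\right) \left(-102\right) \frac{1}{71} + - \frac{141}{212 - 4653} \cdot \frac{1}{43231} = 17340 \cdot \frac{1}{71} + - \frac{141}{-4441} \cdot \frac{1}{43231} = \frac{17340}{71} + \left(-141\right) \left(- \frac{1}{4441}\right) \frac{1}{43231} = \frac{17340}{71} + \frac{141}{4441} \cdot \frac{1}{43231} = \frac{17340}{71} + \frac{141}{191988871} = \frac{3329087033151}{13631209841}$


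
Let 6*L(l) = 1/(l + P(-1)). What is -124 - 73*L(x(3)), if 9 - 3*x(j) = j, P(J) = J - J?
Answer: -1561/12 ≈ -130.08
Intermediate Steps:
P(J) = 0
x(j) = 3 - j/3
L(l) = 1/(6*l) (L(l) = 1/(6*(l + 0)) = 1/(6*l))
-124 - 73*L(x(3)) = -124 - 73/(6*(3 - 1/3*3)) = -124 - 73/(6*(3 - 1)) = -124 - 73/(6*2) = -124 - 73*1/12 = -124 - 73/12 = -1561/12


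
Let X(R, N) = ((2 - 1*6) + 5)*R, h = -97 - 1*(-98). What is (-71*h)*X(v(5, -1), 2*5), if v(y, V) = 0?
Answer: 0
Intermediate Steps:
h = 1 (h = -97 + 98 = 1)
X(R, N) = R (X(R, N) = ((2 - 6) + 5)*R = (-4 + 5)*R = 1*R = R)
(-71*h)*X(v(5, -1), 2*5) = -71*1*0 = -71*0 = 0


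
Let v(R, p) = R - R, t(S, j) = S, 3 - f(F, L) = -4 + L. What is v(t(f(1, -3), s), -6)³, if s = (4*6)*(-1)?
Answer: 0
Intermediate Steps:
f(F, L) = 7 - L (f(F, L) = 3 - (-4 + L) = 3 + (4 - L) = 7 - L)
s = -24 (s = 24*(-1) = -24)
v(R, p) = 0
v(t(f(1, -3), s), -6)³ = 0³ = 0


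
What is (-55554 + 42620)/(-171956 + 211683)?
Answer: -12934/39727 ≈ -0.32557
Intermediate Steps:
(-55554 + 42620)/(-171956 + 211683) = -12934/39727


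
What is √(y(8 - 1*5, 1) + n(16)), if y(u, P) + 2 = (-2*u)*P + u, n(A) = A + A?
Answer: 3*√3 ≈ 5.1962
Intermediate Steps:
n(A) = 2*A
y(u, P) = -2 + u - 2*P*u (y(u, P) = -2 + ((-2*u)*P + u) = -2 + (-2*P*u + u) = -2 + (u - 2*P*u) = -2 + u - 2*P*u)
√(y(8 - 1*5, 1) + n(16)) = √((-2 + (8 - 1*5) - 2*1*(8 - 1*5)) + 2*16) = √((-2 + (8 - 5) - 2*1*(8 - 5)) + 32) = √((-2 + 3 - 2*1*3) + 32) = √((-2 + 3 - 6) + 32) = √(-5 + 32) = √27 = 3*√3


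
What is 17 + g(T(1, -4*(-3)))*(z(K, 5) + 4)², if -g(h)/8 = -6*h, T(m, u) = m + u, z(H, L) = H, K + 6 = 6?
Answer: 10001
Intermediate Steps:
K = 0 (K = -6 + 6 = 0)
g(h) = 48*h (g(h) = -(-48)*h = 48*h)
17 + g(T(1, -4*(-3)))*(z(K, 5) + 4)² = 17 + (48*(1 - 4*(-3)))*(0 + 4)² = 17 + (48*(1 + 12))*4² = 17 + (48*13)*16 = 17 + 624*16 = 17 + 9984 = 10001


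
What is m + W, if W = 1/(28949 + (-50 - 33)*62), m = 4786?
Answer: 113921159/23803 ≈ 4786.0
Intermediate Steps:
W = 1/23803 (W = 1/(28949 - 83*62) = 1/(28949 - 5146) = 1/23803 ≈ 4.2011e-5)
m + W = 4786 + 1/23803 = 113921159/23803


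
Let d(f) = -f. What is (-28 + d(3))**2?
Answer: 961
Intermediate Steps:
(-28 + d(3))**2 = (-28 - 1*3)**2 = (-28 - 3)**2 = (-31)**2 = 961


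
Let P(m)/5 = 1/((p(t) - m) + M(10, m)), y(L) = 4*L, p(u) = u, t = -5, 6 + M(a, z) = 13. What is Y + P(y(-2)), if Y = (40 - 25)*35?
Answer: 1051/2 ≈ 525.50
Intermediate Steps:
M(a, z) = 7 (M(a, z) = -6 + 13 = 7)
P(m) = 5/(2 - m) (P(m) = 5/((-5 - m) + 7) = 5/(2 - m))
Y = 525 (Y = 15*35 = 525)
Y + P(y(-2)) = 525 - 5/(-2 + 4*(-2)) = 525 - 5/(-2 - 8) = 525 - 5/(-10) = 525 - 5*(-1/10) = 525 + 1/2 = 1051/2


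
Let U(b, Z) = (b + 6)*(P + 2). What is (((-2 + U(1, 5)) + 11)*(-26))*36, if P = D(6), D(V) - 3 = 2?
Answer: -54288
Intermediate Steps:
D(V) = 5 (D(V) = 3 + 2 = 5)
P = 5
U(b, Z) = 42 + 7*b (U(b, Z) = (b + 6)*(5 + 2) = (6 + b)*7 = 42 + 7*b)
(((-2 + U(1, 5)) + 11)*(-26))*36 = (((-2 + (42 + 7*1)) + 11)*(-26))*36 = (((-2 + (42 + 7)) + 11)*(-26))*36 = (((-2 + 49) + 11)*(-26))*36 = ((47 + 11)*(-26))*36 = (58*(-26))*36 = -1508*36 = -54288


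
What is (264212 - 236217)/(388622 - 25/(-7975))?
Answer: 8930405/123970419 ≈ 0.072037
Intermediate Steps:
(264212 - 236217)/(388622 - 25/(-7975)) = 27995/(388622 - 25*(-1/7975)) = 27995/(388622 + 1/319) = 27995/(123970419/319) = 27995*(319/123970419) = 8930405/123970419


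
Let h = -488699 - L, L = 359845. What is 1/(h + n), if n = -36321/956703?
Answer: -318901/270601542251 ≈ -1.1785e-6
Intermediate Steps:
h = -848544 (h = -488699 - 1*359845 = -488699 - 359845 = -848544)
n = -12107/318901 (n = -36321*1/956703 = -12107/318901 ≈ -0.037965)
1/(h + n) = 1/(-848544 - 12107/318901) = 1/(-270601542251/318901) = -318901/270601542251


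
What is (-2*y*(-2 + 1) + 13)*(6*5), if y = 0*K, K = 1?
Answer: 390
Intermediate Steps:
y = 0 (y = 0*1 = 0)
(-2*y*(-2 + 1) + 13)*(6*5) = (-0*(-2 + 1) + 13)*(6*5) = (-0*(-1) + 13)*30 = (-2*0 + 13)*30 = (0 + 13)*30 = 13*30 = 390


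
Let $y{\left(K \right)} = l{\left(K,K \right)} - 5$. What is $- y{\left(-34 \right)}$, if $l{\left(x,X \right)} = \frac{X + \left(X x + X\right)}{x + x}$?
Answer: $21$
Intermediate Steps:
$l{\left(x,X \right)} = \frac{2 X + X x}{2 x}$ ($l{\left(x,X \right)} = \frac{X + \left(X + X x\right)}{2 x} = \left(2 X + X x\right) \frac{1}{2 x} = \frac{2 X + X x}{2 x}$)
$y{\left(K \right)} = -4 + \frac{K}{2}$ ($y{\left(K \right)} = \left(\frac{K}{2} + \frac{K}{K}\right) - 5 = \left(\frac{K}{2} + 1\right) - 5 = \left(1 + \frac{K}{2}\right) - 5 = -4 + \frac{K}{2}$)
$- y{\left(-34 \right)} = - (-4 + \frac{1}{2} \left(-34\right)) = - (-4 - 17) = \left(-1\right) \left(-21\right) = 21$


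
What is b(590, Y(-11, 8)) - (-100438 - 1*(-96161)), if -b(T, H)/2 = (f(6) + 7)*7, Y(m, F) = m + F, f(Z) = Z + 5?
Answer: 4025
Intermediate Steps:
f(Z) = 5 + Z
Y(m, F) = F + m
b(T, H) = -252 (b(T, H) = -2*((5 + 6) + 7)*7 = -2*(11 + 7)*7 = -36*7 = -2*126 = -252)
b(590, Y(-11, 8)) - (-100438 - 1*(-96161)) = -252 - (-100438 - 1*(-96161)) = -252 - (-100438 + 96161) = -252 - 1*(-4277) = -252 + 4277 = 4025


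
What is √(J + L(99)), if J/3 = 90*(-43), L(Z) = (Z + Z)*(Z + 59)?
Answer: 3*√2186 ≈ 140.26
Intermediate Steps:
L(Z) = 2*Z*(59 + Z) (L(Z) = (2*Z)*(59 + Z) = 2*Z*(59 + Z))
J = -11610 (J = 3*(90*(-43)) = 3*(-3870) = -11610)
√(J + L(99)) = √(-11610 + 2*99*(59 + 99)) = √(-11610 + 2*99*158) = √(-11610 + 31284) = √19674 = 3*√2186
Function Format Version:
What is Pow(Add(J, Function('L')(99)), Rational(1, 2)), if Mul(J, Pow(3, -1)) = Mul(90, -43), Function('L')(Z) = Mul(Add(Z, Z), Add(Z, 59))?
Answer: Mul(3, Pow(2186, Rational(1, 2))) ≈ 140.26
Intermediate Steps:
Function('L')(Z) = Mul(2, Z, Add(59, Z)) (Function('L')(Z) = Mul(Mul(2, Z), Add(59, Z)) = Mul(2, Z, Add(59, Z)))
J = -11610 (J = Mul(3, Mul(90, -43)) = Mul(3, -3870) = -11610)
Pow(Add(J, Function('L')(99)), Rational(1, 2)) = Pow(Add(-11610, Mul(2, 99, Add(59, 99))), Rational(1, 2)) = Pow(Add(-11610, Mul(2, 99, 158)), Rational(1, 2)) = Pow(Add(-11610, 31284), Rational(1, 2)) = Pow(19674, Rational(1, 2)) = Mul(3, Pow(2186, Rational(1, 2)))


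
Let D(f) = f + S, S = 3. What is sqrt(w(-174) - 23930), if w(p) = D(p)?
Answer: I*sqrt(24101) ≈ 155.24*I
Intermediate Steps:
D(f) = 3 + f (D(f) = f + 3 = 3 + f)
w(p) = 3 + p
sqrt(w(-174) - 23930) = sqrt((3 - 174) - 23930) = sqrt(-171 - 23930) = sqrt(-24101) = I*sqrt(24101)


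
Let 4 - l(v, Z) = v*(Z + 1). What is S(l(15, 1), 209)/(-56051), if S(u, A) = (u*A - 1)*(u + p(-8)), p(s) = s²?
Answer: 206530/56051 ≈ 3.6847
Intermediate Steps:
l(v, Z) = 4 - v*(1 + Z) (l(v, Z) = 4 - v*(Z + 1) = 4 - v*(1 + Z))
S(u, A) = (-1 + A*u)*(64 + u) (S(u, A) = (u*A - 1)*(u + (-8)²) = (A*u - 1)*(u + 64) = (-1 + A*u)*(64 + u))
S(l(15, 1), 209)/(-56051) = (-64 - (4 - 1*15 - 1*1*15) + 209*(4 - 1*15 - 1*1*15)² + 64*209*(4 - 1*15 - 1*1*15))/(-56051) = (-64 - (4 - 15 - 15) + 209*(4 - 15 - 15)² + 64*209*(4 - 15 - 15))*(-1/56051) = (-64 - 1*(-26) + 209*(-26)² + 64*209*(-26))*(-1/56051) = (-64 + 26 + 209*676 - 347776)*(-1/56051) = (-64 + 26 + 141284 - 347776)*(-1/56051) = -206530*(-1/56051) = 206530/56051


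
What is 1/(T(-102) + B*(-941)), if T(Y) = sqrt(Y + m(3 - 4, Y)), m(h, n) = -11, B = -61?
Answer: 57401/3294874914 - I*sqrt(113)/3294874914 ≈ 1.7421e-5 - 3.2263e-9*I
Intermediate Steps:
T(Y) = sqrt(-11 + Y) (T(Y) = sqrt(Y - 11) = sqrt(-11 + Y))
1/(T(-102) + B*(-941)) = 1/(sqrt(-11 - 102) - 61*(-941)) = 1/(sqrt(-113) + 57401) = 1/(I*sqrt(113) + 57401) = 1/(57401 + I*sqrt(113))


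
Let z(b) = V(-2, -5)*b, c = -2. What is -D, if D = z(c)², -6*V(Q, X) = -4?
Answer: -16/9 ≈ -1.7778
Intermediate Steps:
V(Q, X) = ⅔ (V(Q, X) = -⅙*(-4) = ⅔)
z(b) = 2*b/3
D = 16/9 (D = ((⅔)*(-2))² = (-4/3)² = 16/9 ≈ 1.7778)
-D = -1*16/9 = -16/9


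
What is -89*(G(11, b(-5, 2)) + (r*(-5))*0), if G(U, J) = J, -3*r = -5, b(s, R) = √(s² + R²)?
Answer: -89*√29 ≈ -479.28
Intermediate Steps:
b(s, R) = √(R² + s²)
r = 5/3 (r = -⅓*(-5) = 5/3 ≈ 1.6667)
-89*(G(11, b(-5, 2)) + (r*(-5))*0) = -89*(√(2² + (-5)²) + ((5/3)*(-5))*0) = -89*(√(4 + 25) - 25/3*0) = -89*(√29 + 0) = -89*√29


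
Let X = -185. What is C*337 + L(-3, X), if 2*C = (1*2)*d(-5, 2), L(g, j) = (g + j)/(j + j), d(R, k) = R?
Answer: -311631/185 ≈ -1684.5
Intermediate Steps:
L(g, j) = (g + j)/(2*j) (L(g, j) = (g + j)/((2*j)) = (g + j)*(1/(2*j)) = (g + j)/(2*j))
C = -5 (C = ((1*2)*(-5))/2 = (2*(-5))/2 = (½)*(-10) = -5)
C*337 + L(-3, X) = -5*337 + (½)*(-3 - 185)/(-185) = -1685 + (½)*(-1/185)*(-188) = -1685 + 94/185 = -311631/185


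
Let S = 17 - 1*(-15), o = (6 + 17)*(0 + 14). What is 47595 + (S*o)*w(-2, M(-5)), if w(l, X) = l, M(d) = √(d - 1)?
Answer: 26987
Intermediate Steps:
M(d) = √(-1 + d)
o = 322 (o = 23*14 = 322)
S = 32 (S = 17 + 15 = 32)
47595 + (S*o)*w(-2, M(-5)) = 47595 + (32*322)*(-2) = 47595 + 10304*(-2) = 47595 - 20608 = 26987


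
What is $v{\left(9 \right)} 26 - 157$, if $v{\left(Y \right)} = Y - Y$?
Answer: $-157$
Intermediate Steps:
$v{\left(Y \right)} = 0$
$v{\left(9 \right)} 26 - 157 = 0 \cdot 26 - 157 = 0 - 157 = -157$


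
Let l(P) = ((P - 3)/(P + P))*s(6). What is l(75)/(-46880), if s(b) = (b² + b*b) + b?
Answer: -117/146500 ≈ -0.00079864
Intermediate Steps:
s(b) = b + 2*b² (s(b) = (b² + b²) + b = 2*b² + b = b + 2*b²)
l(P) = 39*(-3 + P)/P (l(P) = ((P - 3)/(P + P))*(6*(1 + 2*6)) = ((-3 + P)/((2*P)))*(6*(1 + 12)) = ((-3 + P)*(1/(2*P)))*(6*13) = ((-3 + P)/(2*P))*78 = 39*(-3 + P)/P)
l(75)/(-46880) = (39 - 117/75)/(-46880) = (39 - 117*1/75)*(-1/46880) = (39 - 39/25)*(-1/46880) = (936/25)*(-1/46880) = -117/146500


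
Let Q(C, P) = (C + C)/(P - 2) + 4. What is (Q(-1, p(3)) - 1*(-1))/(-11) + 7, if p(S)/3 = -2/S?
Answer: 13/2 ≈ 6.5000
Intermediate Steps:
p(S) = -6/S (p(S) = 3*(-2/S) = -6/S)
Q(C, P) = 4 + 2*C/(-2 + P) (Q(C, P) = (2*C)/(-2 + P) + 4 = 2*C/(-2 + P) + 4 = 4 + 2*C/(-2 + P))
(Q(-1, p(3)) - 1*(-1))/(-11) + 7 = (2*(-4 - 1 + 2*(-6/3))/(-2 - 6/3) - 1*(-1))/(-11) + 7 = (2*(-4 - 1 + 2*(-6*⅓))/(-2 - 6*⅓) + 1)*(-1/11) + 7 = (2*(-4 - 1 + 2*(-2))/(-2 - 2) + 1)*(-1/11) + 7 = (2*(-4 - 1 - 4)/(-4) + 1)*(-1/11) + 7 = (2*(-¼)*(-9) + 1)*(-1/11) + 7 = (9/2 + 1)*(-1/11) + 7 = (11/2)*(-1/11) + 7 = -½ + 7 = 13/2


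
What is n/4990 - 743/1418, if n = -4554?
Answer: -5082571/3537910 ≈ -1.4366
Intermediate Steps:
n/4990 - 743/1418 = -4554/4990 - 743/1418 = -4554*1/4990 - 743*1/1418 = -2277/2495 - 743/1418 = -5082571/3537910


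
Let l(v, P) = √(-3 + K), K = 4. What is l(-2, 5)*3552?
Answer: 3552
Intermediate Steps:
l(v, P) = 1 (l(v, P) = √(-3 + 4) = √1 = 1)
l(-2, 5)*3552 = 1*3552 = 3552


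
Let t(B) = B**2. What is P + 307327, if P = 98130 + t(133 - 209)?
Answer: 411233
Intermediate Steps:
P = 103906 (P = 98130 + (133 - 209)**2 = 98130 + (-76)**2 = 98130 + 5776 = 103906)
P + 307327 = 103906 + 307327 = 411233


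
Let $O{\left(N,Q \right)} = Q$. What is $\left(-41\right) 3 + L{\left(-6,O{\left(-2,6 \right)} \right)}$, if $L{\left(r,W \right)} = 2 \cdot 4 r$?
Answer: $-171$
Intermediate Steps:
$L{\left(r,W \right)} = 8 r$
$\left(-41\right) 3 + L{\left(-6,O{\left(-2,6 \right)} \right)} = \left(-41\right) 3 + 8 \left(-6\right) = -123 - 48 = -171$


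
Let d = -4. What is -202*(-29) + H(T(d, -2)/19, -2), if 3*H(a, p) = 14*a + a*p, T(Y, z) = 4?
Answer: 111318/19 ≈ 5858.8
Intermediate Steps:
H(a, p) = 14*a/3 + a*p/3 (H(a, p) = (14*a + a*p)/3 = 14*a/3 + a*p/3)
-202*(-29) + H(T(d, -2)/19, -2) = -202*(-29) + (4/19)*(14 - 2)/3 = 5858 + (⅓)*(4*(1/19))*12 = 5858 + (⅓)*(4/19)*12 = 5858 + 16/19 = 111318/19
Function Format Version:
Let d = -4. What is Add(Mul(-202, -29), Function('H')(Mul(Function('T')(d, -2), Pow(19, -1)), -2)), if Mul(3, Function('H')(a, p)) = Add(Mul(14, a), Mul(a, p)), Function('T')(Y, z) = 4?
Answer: Rational(111318, 19) ≈ 5858.8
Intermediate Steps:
Function('H')(a, p) = Add(Mul(Rational(14, 3), a), Mul(Rational(1, 3), a, p)) (Function('H')(a, p) = Mul(Rational(1, 3), Add(Mul(14, a), Mul(a, p))) = Add(Mul(Rational(14, 3), a), Mul(Rational(1, 3), a, p)))
Add(Mul(-202, -29), Function('H')(Mul(Function('T')(d, -2), Pow(19, -1)), -2)) = Add(Mul(-202, -29), Mul(Rational(1, 3), Mul(4, Pow(19, -1)), Add(14, -2))) = Add(5858, Mul(Rational(1, 3), Mul(4, Rational(1, 19)), 12)) = Add(5858, Mul(Rational(1, 3), Rational(4, 19), 12)) = Add(5858, Rational(16, 19)) = Rational(111318, 19)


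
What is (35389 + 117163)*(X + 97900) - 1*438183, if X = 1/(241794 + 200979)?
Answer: 6612550250089493/442773 ≈ 1.4934e+10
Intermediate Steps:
X = 1/442773 ≈ 2.2585e-6
(35389 + 117163)*(X + 97900) - 1*438183 = (35389 + 117163)*(1/442773 + 97900) - 1*438183 = 152552*(43347476701/442773) - 438183 = 6612744265690952/442773 - 438183 = 6612550250089493/442773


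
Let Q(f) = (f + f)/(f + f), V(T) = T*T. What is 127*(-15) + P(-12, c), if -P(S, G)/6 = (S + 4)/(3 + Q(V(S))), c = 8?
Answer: -1893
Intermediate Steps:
V(T) = T²
Q(f) = 1 (Q(f) = (2*f)/((2*f)) = (2*f)*(1/(2*f)) = 1)
P(S, G) = -6 - 3*S/2 (P(S, G) = -6*(S + 4)/(3 + 1) = -6*(4 + S)/4 = -6*(1 + S/4) = -6 - 3*S/2)
127*(-15) + P(-12, c) = 127*(-15) + (-6 - 3/2*(-12)) = -1905 + (-6 + 18) = -1905 + 12 = -1893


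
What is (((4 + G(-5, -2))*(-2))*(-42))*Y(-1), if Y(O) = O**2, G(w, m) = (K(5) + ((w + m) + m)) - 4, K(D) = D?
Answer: -336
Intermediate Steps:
G(w, m) = 1 + w + 2*m (G(w, m) = (5 + ((w + m) + m)) - 4 = (5 + ((m + w) + m)) - 4 = (5 + (w + 2*m)) - 4 = (5 + w + 2*m) - 4 = 1 + w + 2*m)
(((4 + G(-5, -2))*(-2))*(-42))*Y(-1) = (((4 + (1 - 5 + 2*(-2)))*(-2))*(-42))*(-1)**2 = (((4 + (1 - 5 - 4))*(-2))*(-42))*1 = (((4 - 8)*(-2))*(-42))*1 = (-4*(-2)*(-42))*1 = (8*(-42))*1 = -336*1 = -336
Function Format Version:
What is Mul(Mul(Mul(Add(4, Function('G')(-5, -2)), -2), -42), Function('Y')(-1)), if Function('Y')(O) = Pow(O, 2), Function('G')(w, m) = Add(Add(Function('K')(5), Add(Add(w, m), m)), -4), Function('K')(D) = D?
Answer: -336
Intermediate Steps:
Function('G')(w, m) = Add(1, w, Mul(2, m)) (Function('G')(w, m) = Add(Add(5, Add(Add(w, m), m)), -4) = Add(Add(5, Add(Add(m, w), m)), -4) = Add(Add(5, Add(w, Mul(2, m))), -4) = Add(Add(5, w, Mul(2, m)), -4) = Add(1, w, Mul(2, m)))
Mul(Mul(Mul(Add(4, Function('G')(-5, -2)), -2), -42), Function('Y')(-1)) = Mul(Mul(Mul(Add(4, Add(1, -5, Mul(2, -2))), -2), -42), Pow(-1, 2)) = Mul(Mul(Mul(Add(4, Add(1, -5, -4)), -2), -42), 1) = Mul(Mul(Mul(Add(4, -8), -2), -42), 1) = Mul(Mul(Mul(-4, -2), -42), 1) = Mul(Mul(8, -42), 1) = Mul(-336, 1) = -336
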